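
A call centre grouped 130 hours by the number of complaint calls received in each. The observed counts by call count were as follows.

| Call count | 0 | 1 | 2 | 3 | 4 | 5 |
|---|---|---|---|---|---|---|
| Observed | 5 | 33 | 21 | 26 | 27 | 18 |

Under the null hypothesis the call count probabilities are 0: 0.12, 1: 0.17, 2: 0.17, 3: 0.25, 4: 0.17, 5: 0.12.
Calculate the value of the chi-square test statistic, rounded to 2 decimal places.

Expected counts E_i = n·p_i: 130×0.12 = 15.6, 130×0.17 = 22.1, 130×0.17 = 22.1, 130×0.25 = 32.5, 130×0.17 = 22.1, 130×0.12 = 15.6.
0: (5 − 15.6)²/15.6 = 112.36/15.6 = 7.203
1: (33 − 22.1)²/22.1 = 118.81/22.1 = 5.376
2: (21 − 22.1)²/22.1 = 1.21/22.1 = 0.055
3: (26 − 32.5)²/32.5 = 42.25/32.5 = 1.300
4: (27 − 22.1)²/22.1 = 24.01/22.1 = 1.086
5: (18 − 15.6)²/15.6 = 5.76/15.6 = 0.369
Sum = 15.39

15.39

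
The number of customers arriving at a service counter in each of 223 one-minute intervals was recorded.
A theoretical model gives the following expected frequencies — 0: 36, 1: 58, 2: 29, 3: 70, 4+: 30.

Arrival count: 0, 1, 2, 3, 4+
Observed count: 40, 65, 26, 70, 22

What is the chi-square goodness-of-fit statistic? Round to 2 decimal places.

3.73

0: (40 − 36)²/36 = 16/36 = 0.444
1: (65 − 58)²/58 = 49/58 = 0.845
2: (26 − 29)²/29 = 9/29 = 0.310
3: (70 − 70)²/70 = 0/70 = 0.000
4+: (22 − 30)²/30 = 64/30 = 2.133
Sum = 3.73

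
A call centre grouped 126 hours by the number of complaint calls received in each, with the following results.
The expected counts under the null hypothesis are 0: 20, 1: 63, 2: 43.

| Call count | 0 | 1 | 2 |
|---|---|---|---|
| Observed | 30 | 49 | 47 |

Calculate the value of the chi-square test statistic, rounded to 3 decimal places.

8.483

cat         O        E   (O−E)²/E
0          30       20     5.0000
1          49       63     3.1111
2          47       43     0.3721
Sum = 8.483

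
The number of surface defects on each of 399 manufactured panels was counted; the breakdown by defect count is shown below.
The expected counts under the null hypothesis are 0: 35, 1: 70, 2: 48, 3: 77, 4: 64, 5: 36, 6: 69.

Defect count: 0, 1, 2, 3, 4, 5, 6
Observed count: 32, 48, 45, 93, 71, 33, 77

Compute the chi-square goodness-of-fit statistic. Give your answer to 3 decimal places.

12.627

χ² = (32−35)²/35 + (48−70)²/70 + (45−48)²/48 + (93−77)²/77 + (71−64)²/64 + (33−36)²/36 + (77−69)²/69
   = 0.2571 + 6.9143 + 0.1875 + 3.3247 + 0.7656 + 0.2500 + 0.9275
Sum = 12.627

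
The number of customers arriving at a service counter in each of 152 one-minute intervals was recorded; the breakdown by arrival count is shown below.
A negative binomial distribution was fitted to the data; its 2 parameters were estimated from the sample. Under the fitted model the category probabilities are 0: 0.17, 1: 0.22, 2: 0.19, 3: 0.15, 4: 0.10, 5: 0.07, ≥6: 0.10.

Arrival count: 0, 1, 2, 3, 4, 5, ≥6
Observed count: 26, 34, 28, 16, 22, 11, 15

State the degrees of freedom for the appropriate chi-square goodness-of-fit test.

There are k = 7 categories and 2 parameters estimated from the data, so df = 7 − 1 − 2 = 4.

4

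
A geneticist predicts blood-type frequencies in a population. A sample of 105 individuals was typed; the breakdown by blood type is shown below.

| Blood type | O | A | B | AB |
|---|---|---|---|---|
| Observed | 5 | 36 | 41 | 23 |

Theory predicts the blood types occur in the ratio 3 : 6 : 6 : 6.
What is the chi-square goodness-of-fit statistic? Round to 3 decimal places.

13.533

Ratio total = 21. Expected counts: 105×3/21 = 15, 105×6/21 = 30, 105×6/21 = 30, 105×6/21 = 30.
cat         O        E   (O−E)²/E
O           5       15     6.6667
A          36       30     1.2000
B          41       30     4.0333
AB         23       30     1.6333
Sum = 13.533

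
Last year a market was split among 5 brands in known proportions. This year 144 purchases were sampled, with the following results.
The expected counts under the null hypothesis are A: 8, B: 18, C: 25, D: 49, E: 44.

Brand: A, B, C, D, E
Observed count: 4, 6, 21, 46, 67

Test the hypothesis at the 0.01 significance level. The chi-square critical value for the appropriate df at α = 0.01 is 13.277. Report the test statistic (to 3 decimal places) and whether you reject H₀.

22.846; reject

A: (4 − 8)²/8 = 16/8 = 2.0000
B: (6 − 18)²/18 = 144/18 = 8.0000
C: (21 − 25)²/25 = 16/25 = 0.6400
D: (46 − 49)²/49 = 9/49 = 0.1837
E: (67 − 44)²/44 = 529/44 = 12.0227
Sum = 22.846
df = 4. Since 22.846 > 13.277, we reject H₀.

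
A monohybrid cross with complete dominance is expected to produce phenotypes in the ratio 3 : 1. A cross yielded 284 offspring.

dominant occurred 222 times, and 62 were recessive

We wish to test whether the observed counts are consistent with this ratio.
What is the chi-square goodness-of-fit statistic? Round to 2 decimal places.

1.52

Ratio total = 4. Expected counts: 284×3/4 = 213, 284×1/4 = 71.
χ² = (222−213)²/213 + (62−71)²/71
   = 0.380 + 1.141
Sum = 1.52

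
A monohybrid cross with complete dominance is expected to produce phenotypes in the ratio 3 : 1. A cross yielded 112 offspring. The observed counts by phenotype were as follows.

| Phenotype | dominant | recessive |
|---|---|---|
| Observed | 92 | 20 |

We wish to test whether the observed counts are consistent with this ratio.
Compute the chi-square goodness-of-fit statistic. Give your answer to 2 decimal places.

Ratio total = 4. Expected counts: 112×3/4 = 84, 112×1/4 = 28.
cat            O        E   (O−E)²/E
dominant      92       84      0.762
recessive     20       28      2.286
Sum = 3.05

3.05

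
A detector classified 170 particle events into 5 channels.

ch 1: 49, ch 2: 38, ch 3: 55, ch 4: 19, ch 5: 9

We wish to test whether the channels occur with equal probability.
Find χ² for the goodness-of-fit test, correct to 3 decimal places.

Expected count for each of the 5 categories: 170/5 = 34.
cat         O        E   (O−E)²/E
ch 1       49       34     6.6176
ch 2       38       34     0.4706
ch 3       55       34    12.9706
ch 4       19       34     6.6176
ch 5        9       34    18.3824
Sum = 45.059

45.059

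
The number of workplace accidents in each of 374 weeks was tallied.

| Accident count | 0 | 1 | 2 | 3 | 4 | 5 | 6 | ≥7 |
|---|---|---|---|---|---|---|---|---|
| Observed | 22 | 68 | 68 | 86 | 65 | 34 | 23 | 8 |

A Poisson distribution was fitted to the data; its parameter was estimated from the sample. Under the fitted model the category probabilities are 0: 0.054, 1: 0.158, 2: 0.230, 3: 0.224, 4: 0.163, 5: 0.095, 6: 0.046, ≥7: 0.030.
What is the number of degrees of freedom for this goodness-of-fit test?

6

There are k = 8 categories and 1 parameter estimated from the data, so df = 8 − 1 − 1 = 6.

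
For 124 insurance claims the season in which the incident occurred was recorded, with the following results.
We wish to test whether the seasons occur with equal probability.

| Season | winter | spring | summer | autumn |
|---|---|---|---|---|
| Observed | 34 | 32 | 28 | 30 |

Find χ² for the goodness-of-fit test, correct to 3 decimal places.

0.645

Expected count for each of the 4 categories: 124/4 = 31.
cat         O        E   (O−E)²/E
winter     34       31     0.2903
spring     32       31     0.0323
summer     28       31     0.2903
autumn     30       31     0.0323
Sum = 0.645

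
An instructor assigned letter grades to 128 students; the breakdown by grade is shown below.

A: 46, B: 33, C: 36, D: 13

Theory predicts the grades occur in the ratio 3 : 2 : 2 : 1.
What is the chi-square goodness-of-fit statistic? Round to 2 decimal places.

1.18

Ratio total = 8. Expected counts: 128×3/8 = 48, 128×2/8 = 32, 128×2/8 = 32, 128×1/8 = 16.
A: (46 − 48)²/48 = 4/48 = 0.083
B: (33 − 32)²/32 = 1/32 = 0.031
C: (36 − 32)²/32 = 16/32 = 0.500
D: (13 − 16)²/16 = 9/16 = 0.563
Sum = 1.18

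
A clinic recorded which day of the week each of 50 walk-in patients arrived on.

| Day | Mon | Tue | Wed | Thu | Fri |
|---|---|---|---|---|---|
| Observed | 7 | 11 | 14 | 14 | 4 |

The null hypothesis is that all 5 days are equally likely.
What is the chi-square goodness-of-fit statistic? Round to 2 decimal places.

7.80

Expected count for each of the 5 categories: 50/5 = 10.
cat         O        E   (O−E)²/E
Mon         7       10      0.900
Tue        11       10      0.100
Wed        14       10      1.600
Thu        14       10      1.600
Fri         4       10      3.600
Sum = 7.80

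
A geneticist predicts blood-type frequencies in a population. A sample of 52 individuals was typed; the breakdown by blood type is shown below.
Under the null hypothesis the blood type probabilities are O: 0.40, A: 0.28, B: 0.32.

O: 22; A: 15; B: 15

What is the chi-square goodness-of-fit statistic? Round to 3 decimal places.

Expected counts E_i = n·p_i: 52×0.40 = 20.8, 52×0.28 = 14.56, 52×0.32 = 16.64.
O: (22 − 20.8)²/20.8 = 1.44/20.8 = 0.0692
A: (15 − 14.56)²/14.56 = 0.1936/14.56 = 0.0133
B: (15 − 16.64)²/16.64 = 2.6896/16.64 = 0.1616
Sum = 0.244

0.244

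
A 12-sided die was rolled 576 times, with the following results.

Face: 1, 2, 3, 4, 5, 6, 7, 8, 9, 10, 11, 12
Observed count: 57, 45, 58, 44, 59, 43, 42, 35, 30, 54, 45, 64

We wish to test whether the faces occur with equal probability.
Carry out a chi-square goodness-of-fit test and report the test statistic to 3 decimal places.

24.625

Under H₀ each category has probability 1/12, so each expected count is 576/12 = 48.
cat         O        E   (O−E)²/E
1          57       48     1.6875
2          45       48     0.1875
3          58       48     2.0833
4          44       48     0.3333
5          59       48     2.5208
6          43       48     0.5208
7          42       48     0.7500
8          35       48     3.5208
9          30       48     6.7500
10         54       48     0.7500
11         45       48     0.1875
12         64       48     5.3333
Sum = 24.625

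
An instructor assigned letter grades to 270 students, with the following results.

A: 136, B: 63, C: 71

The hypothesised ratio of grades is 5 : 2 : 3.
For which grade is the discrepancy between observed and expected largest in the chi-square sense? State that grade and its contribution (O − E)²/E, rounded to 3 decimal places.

B, 1.500

Ratio total = 10. Expected counts: 270×5/10 = 135, 270×2/10 = 54, 270×3/10 = 81.
cat         O        E   (O−E)²/E
A         136      135     0.0074
B          63       54     1.5000
C          71       81     1.2346
The largest term is for B: 1.500.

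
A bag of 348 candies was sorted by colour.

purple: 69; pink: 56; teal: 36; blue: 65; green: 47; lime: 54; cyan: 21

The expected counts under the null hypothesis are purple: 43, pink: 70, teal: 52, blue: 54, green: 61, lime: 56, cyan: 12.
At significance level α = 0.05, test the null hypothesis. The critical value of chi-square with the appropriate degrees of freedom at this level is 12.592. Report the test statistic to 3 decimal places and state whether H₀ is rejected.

35.719; reject

cat         O        E   (O−E)²/E
purple     69       43    15.7209
pink       56       70     2.8000
teal       36       52     4.9231
blue       65       54     2.2407
green      47       61     3.2131
lime       54       56     0.0714
cyan       21       12     6.7500
Sum = 35.719
df = 6. Since 35.719 > 12.592, we reject H₀.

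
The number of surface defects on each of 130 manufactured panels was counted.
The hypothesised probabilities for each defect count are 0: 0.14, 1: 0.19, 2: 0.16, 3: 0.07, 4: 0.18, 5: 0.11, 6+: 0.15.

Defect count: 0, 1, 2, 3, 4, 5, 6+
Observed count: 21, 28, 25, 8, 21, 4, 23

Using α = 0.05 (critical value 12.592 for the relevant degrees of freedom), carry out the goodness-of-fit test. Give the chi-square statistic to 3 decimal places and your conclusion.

10.146; do not reject

Expected counts E_i = n·p_i: 130×0.14 = 18.2, 130×0.19 = 24.7, 130×0.16 = 20.8, 130×0.07 = 9.1, 130×0.18 = 23.4, 130×0.11 = 14.3, 130×0.15 = 19.5.
χ² = (21−18.2)²/18.2 + (28−24.7)²/24.7 + (25−20.8)²/20.8 + (8−9.1)²/9.1 + (21−23.4)²/23.4 + (4−14.3)²/14.3 + (23−19.5)²/19.5
   = 0.4308 + 0.4409 + 0.8481 + 0.1330 + 0.2462 + 7.4189 + 0.6282
Sum = 10.146
df = 6. Since 10.146 < 12.592, we do not reject H₀.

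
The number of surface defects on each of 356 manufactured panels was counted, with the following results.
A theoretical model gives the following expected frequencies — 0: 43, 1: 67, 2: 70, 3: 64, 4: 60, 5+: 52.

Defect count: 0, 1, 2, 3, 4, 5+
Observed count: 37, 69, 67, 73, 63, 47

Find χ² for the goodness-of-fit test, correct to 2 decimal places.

2.92

cat         O        E   (O−E)²/E
0          37       43      0.837
1          69       67      0.060
2          67       70      0.129
3          73       64      1.266
4          63       60      0.150
5+         47       52      0.481
Sum = 2.92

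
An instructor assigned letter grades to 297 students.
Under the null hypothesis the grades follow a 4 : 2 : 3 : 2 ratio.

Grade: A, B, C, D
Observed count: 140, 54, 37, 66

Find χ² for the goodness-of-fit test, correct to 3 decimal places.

36.049

Ratio total = 11. Expected counts: 297×4/11 = 108, 297×2/11 = 54, 297×3/11 = 81, 297×2/11 = 54.
A: (140 − 108)²/108 = 1024/108 = 9.4815
B: (54 − 54)²/54 = 0/54 = 0.0000
C: (37 − 81)²/81 = 1936/81 = 23.9012
D: (66 − 54)²/54 = 144/54 = 2.6667
Sum = 36.049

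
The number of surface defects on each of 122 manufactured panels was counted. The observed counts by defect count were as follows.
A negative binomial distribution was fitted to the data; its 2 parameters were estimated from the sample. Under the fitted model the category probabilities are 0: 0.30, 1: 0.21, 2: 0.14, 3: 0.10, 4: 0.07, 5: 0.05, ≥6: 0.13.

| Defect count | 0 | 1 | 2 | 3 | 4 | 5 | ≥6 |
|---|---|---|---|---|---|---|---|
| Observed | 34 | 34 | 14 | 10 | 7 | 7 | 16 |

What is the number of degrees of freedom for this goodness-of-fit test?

4

There are k = 7 categories and 2 parameters estimated from the data, so df = 7 − 1 − 2 = 4.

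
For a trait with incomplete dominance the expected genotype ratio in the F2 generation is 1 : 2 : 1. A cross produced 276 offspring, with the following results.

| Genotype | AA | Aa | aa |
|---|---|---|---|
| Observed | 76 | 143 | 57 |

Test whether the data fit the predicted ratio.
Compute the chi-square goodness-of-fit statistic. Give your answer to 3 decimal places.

Ratio total = 4. Expected counts: 276×1/4 = 69, 276×2/4 = 138, 276×1/4 = 69.
χ² = (76−69)²/69 + (143−138)²/138 + (57−69)²/69
   = 0.7101 + 0.1812 + 2.0870
Sum = 2.978

2.978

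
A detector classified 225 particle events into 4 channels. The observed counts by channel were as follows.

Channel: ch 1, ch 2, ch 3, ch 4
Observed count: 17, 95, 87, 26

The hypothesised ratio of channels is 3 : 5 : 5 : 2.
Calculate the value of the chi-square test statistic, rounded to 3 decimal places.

25.209

Ratio total = 15. Expected counts: 225×3/15 = 45, 225×5/15 = 75, 225×5/15 = 75, 225×2/15 = 30.
χ² = (17−45)²/45 + (95−75)²/75 + (87−75)²/75 + (26−30)²/30
   = 17.4222 + 5.3333 + 1.9200 + 0.5333
Sum = 25.209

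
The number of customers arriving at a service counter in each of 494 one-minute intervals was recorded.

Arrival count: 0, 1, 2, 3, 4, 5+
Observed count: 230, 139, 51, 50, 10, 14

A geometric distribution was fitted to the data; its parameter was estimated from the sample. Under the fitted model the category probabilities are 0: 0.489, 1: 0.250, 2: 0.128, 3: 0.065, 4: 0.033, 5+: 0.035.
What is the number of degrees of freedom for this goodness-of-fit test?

There are k = 6 categories and 1 parameter estimated from the data, so df = 6 − 1 − 1 = 4.

4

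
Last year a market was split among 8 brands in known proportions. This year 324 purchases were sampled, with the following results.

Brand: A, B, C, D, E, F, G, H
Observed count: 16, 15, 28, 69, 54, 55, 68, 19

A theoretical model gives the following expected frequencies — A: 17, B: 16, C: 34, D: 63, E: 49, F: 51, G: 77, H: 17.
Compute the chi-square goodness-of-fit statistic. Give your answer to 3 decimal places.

3.863

χ² = (16−17)²/17 + (15−16)²/16 + (28−34)²/34 + (69−63)²/63 + (54−49)²/49 + (55−51)²/51 + (68−77)²/77 + (19−17)²/17
   = 0.0588 + 0.0625 + 1.0588 + 0.5714 + 0.5102 + 0.3137 + 1.0519 + 0.2353
Sum = 3.863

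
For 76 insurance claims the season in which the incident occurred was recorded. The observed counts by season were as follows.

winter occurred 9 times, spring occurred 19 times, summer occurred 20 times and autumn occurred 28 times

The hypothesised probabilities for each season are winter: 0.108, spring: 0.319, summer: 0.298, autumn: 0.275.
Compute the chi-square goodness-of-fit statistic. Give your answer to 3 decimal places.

3.932

Expected counts E_i = n·p_i: 76×0.108 = 8.208, 76×0.319 = 24.244, 76×0.298 = 22.648, 76×0.275 = 20.9.
χ² = (9−8.208)²/8.208 + (19−24.244)²/24.244 + (20−22.648)²/22.648 + (28−20.9)²/20.9
   = 0.0764 + 1.1343 + 0.3096 + 2.4120
Sum = 3.932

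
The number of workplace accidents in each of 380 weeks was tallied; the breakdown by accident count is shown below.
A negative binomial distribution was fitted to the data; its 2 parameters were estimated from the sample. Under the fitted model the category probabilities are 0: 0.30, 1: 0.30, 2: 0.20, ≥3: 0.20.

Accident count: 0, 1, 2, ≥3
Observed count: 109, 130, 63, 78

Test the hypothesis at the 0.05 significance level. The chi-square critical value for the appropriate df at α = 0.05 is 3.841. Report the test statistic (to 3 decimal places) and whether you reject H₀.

Expected counts E_i = n·p_i: 380×0.30 = 114, 380×0.30 = 114, 380×0.20 = 76, 380×0.20 = 76.
0: (109 − 114)²/114 = 25/114 = 0.2193
1: (130 − 114)²/114 = 256/114 = 2.2456
2: (63 − 76)²/76 = 169/76 = 2.2237
≥3: (78 − 76)²/76 = 4/76 = 0.0526
Sum = 4.741
df = 1. Since 4.741 > 3.841, we reject H₀.

4.741; reject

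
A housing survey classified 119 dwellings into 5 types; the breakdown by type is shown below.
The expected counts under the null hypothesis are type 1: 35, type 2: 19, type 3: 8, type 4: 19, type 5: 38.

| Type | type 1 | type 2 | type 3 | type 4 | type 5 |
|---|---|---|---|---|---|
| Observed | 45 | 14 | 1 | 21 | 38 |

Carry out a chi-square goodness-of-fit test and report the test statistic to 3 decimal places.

10.508

type 1: (45 − 35)²/35 = 100/35 = 2.8571
type 2: (14 − 19)²/19 = 25/19 = 1.3158
type 3: (1 − 8)²/8 = 49/8 = 6.1250
type 4: (21 − 19)²/19 = 4/19 = 0.2105
type 5: (38 − 38)²/38 = 0/38 = 0.0000
Sum = 10.508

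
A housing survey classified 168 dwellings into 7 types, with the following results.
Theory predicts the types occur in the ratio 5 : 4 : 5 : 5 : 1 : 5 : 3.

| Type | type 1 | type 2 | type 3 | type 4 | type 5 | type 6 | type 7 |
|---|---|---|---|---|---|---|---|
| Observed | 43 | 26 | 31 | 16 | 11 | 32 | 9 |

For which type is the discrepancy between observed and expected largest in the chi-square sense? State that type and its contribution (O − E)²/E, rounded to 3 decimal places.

type 4, 6.533

Ratio total = 28. Expected counts: 168×5/28 = 30, 168×4/28 = 24, 168×5/28 = 30, 168×5/28 = 30, 168×1/28 = 6, 168×5/28 = 30, 168×3/28 = 18.
χ² = (43−30)²/30 + (26−24)²/24 + (31−30)²/30 + (16−30)²/30 + (11−6)²/6 + (32−30)²/30 + (9−18)²/18
   = 5.6333 + 0.1667 + 0.0333 + 6.5333 + 4.1667 + 0.1333 + 4.5000
The largest term is for type 4: 6.533.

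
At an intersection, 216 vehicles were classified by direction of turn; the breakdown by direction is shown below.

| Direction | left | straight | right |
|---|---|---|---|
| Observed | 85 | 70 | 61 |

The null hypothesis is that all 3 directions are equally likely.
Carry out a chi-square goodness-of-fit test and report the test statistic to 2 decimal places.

Under H₀ each category has probability 1/3, so each expected count is 216/3 = 72.
cat           O        E   (O−E)²/E
left         85       72      2.347
straight     70       72      0.056
right        61       72      1.681
Sum = 4.08

4.08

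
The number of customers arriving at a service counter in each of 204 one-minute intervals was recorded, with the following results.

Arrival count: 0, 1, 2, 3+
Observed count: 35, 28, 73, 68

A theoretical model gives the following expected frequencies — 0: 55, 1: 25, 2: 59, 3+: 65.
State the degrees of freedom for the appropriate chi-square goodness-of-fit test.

3

There are k = 4 categories and no parameters were estimated from the data, so df = 4 − 1 = 3.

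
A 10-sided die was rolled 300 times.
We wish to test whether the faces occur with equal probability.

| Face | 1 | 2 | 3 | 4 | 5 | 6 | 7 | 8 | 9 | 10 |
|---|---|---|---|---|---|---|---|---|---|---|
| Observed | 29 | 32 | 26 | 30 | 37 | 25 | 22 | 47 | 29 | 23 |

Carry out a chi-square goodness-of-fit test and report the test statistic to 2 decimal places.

16.60

Under H₀ each category has probability 1/10, so each expected count is 300/10 = 30.
cat         O        E   (O−E)²/E
1          29       30      0.033
2          32       30      0.133
3          26       30      0.533
4          30       30      0.000
5          37       30      1.633
6          25       30      0.833
7          22       30      2.133
8          47       30      9.633
9          29       30      0.033
10         23       30      1.633
Sum = 16.60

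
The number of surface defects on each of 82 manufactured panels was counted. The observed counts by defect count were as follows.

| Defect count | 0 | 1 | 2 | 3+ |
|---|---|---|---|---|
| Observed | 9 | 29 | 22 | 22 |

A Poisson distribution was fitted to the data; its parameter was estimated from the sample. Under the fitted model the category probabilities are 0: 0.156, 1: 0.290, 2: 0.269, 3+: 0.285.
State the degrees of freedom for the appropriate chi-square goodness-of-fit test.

There are k = 4 categories and 1 parameter estimated from the data, so df = 4 − 1 − 1 = 2.

2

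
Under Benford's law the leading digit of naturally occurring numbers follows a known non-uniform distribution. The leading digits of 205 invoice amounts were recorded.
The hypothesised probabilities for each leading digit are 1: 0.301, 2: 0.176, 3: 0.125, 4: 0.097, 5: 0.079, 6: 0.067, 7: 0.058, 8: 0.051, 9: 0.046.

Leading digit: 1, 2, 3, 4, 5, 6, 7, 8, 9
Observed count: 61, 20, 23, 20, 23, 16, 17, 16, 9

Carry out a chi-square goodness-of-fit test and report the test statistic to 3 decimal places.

Expected counts E_i = n·p_i: 205×0.301 = 61.705, 205×0.176 = 36.08, 205×0.125 = 25.625, 205×0.097 = 19.885, 205×0.079 = 16.195, 205×0.067 = 13.735, 205×0.058 = 11.89, 205×0.051 = 10.455, 205×0.046 = 9.43.
cat         O        E   (O−E)²/E
1          61   61.705     0.0081
2          20    36.08     7.1665
3          23   25.625     0.2689
4          20   19.885     0.0007
5          23   16.195     2.8594
6          16   13.735     0.3735
7          17    11.89     2.1961
8          16   10.455     2.9409
9           9     9.43     0.0196
Sum = 15.834

15.834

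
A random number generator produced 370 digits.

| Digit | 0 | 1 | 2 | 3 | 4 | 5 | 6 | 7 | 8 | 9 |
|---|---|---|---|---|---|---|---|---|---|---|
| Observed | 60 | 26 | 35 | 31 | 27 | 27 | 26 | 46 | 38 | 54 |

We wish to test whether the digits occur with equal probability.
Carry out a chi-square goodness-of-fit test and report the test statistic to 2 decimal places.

Under H₀ each category has probability 1/10, so each expected count is 370/10 = 37.
0: (60 − 37)²/37 = 529/37 = 14.297
1: (26 − 37)²/37 = 121/37 = 3.270
2: (35 − 37)²/37 = 4/37 = 0.108
3: (31 − 37)²/37 = 36/37 = 0.973
4: (27 − 37)²/37 = 100/37 = 2.703
5: (27 − 37)²/37 = 100/37 = 2.703
6: (26 − 37)²/37 = 121/37 = 3.270
7: (46 − 37)²/37 = 81/37 = 2.189
8: (38 − 37)²/37 = 1/37 = 0.027
9: (54 − 37)²/37 = 289/37 = 7.811
Sum = 37.35

37.35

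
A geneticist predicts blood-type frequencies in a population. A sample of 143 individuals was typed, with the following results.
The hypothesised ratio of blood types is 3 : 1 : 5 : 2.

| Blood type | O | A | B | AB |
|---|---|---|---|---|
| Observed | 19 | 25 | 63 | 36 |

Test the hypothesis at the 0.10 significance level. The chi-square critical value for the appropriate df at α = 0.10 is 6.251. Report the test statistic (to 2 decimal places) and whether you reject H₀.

25.24; reject

Ratio total = 11. Expected counts: 143×3/11 = 39, 143×1/11 = 13, 143×5/11 = 65, 143×2/11 = 26.
O: (19 − 39)²/39 = 400/39 = 10.256
A: (25 − 13)²/13 = 144/13 = 11.077
B: (63 − 65)²/65 = 4/65 = 0.062
AB: (36 − 26)²/26 = 100/26 = 3.846
Sum = 25.24
df = 3. Since 25.24 > 6.251, we reject H₀.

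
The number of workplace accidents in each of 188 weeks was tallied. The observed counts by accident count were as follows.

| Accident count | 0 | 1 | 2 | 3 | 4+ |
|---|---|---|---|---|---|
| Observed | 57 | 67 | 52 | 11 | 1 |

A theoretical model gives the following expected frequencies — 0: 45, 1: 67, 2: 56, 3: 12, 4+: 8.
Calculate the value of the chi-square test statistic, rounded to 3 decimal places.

9.694

0: (57 − 45)²/45 = 144/45 = 3.2000
1: (67 − 67)²/67 = 0/67 = 0.0000
2: (52 − 56)²/56 = 16/56 = 0.2857
3: (11 − 12)²/12 = 1/12 = 0.0833
4+: (1 − 8)²/8 = 49/8 = 6.1250
Sum = 9.694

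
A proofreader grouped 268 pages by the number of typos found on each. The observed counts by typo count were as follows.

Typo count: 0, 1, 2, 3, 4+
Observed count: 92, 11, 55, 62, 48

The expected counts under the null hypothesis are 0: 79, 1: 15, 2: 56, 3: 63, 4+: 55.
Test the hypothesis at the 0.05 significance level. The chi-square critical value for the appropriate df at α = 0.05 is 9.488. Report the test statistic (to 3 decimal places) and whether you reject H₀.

cat         O        E   (O−E)²/E
0          92       79     2.1392
1          11       15     1.0667
2          55       56     0.0179
3          62       63     0.0159
4+         48       55     0.8909
Sum = 4.131
df = 4. Since 4.131 < 9.488, we do not reject H₀.

4.131; do not reject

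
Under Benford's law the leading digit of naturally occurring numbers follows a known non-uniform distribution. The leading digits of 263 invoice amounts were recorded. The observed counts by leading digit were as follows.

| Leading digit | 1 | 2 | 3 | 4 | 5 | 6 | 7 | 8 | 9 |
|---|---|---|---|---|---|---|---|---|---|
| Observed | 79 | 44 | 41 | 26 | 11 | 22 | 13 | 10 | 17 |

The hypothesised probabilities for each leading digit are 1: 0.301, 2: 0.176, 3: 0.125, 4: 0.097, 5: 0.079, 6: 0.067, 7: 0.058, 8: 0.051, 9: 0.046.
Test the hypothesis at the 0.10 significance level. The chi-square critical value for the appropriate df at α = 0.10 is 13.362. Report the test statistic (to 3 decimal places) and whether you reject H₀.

11.008; do not reject

Expected counts E_i = n·p_i: 263×0.301 = 79.163, 263×0.176 = 46.288, 263×0.125 = 32.875, 263×0.097 = 25.511, 263×0.079 = 20.777, 263×0.067 = 17.621, 263×0.058 = 15.254, 263×0.051 = 13.413, 263×0.046 = 12.098.
1: (79 − 79.163)²/79.163 = 0.026569/79.163 = 0.0003
2: (44 − 46.288)²/46.288 = 5.234944/46.288 = 0.1131
3: (41 − 32.875)²/32.875 = 66.015625/32.875 = 2.0081
4: (26 − 25.511)²/25.511 = 0.239121/25.511 = 0.0094
5: (11 − 20.777)²/20.777 = 95.589729/20.777 = 4.6007
6: (22 − 17.621)²/17.621 = 19.175641/17.621 = 1.0882
7: (13 − 15.254)²/15.254 = 5.080516/15.254 = 0.3331
8: (10 − 13.413)²/13.413 = 11.648569/13.413 = 0.8685
9: (17 − 12.098)²/12.098 = 24.029604/12.098 = 1.9862
Sum = 11.008
df = 8. Since 11.008 < 13.362, we do not reject H₀.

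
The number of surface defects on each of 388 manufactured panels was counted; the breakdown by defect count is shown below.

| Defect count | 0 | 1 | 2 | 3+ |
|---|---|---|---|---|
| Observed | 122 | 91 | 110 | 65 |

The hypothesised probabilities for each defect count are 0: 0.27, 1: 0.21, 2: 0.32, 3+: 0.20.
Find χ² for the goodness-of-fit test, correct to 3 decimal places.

Expected counts E_i = n·p_i: 388×0.27 = 104.76, 388×0.21 = 81.48, 388×0.32 = 124.16, 388×0.20 = 77.6.
χ² = (122−104.76)²/104.76 + (91−81.48)²/81.48 + (110−124.16)²/124.16 + (65−77.6)²/77.6
   = 2.8371 + 1.1123 + 1.6149 + 2.0459
Sum = 7.610

7.610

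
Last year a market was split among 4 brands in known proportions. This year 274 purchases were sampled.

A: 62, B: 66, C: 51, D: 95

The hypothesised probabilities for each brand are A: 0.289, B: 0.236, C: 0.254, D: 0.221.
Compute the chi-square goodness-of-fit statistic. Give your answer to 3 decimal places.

Expected counts E_i = n·p_i: 274×0.289 = 79.186, 274×0.236 = 64.664, 274×0.254 = 69.596, 274×0.221 = 60.554.
A: (62 − 79.186)²/79.186 = 295.358596/79.186 = 3.7299
B: (66 − 64.664)²/64.664 = 1.784896/64.664 = 0.0276
C: (51 − 69.596)²/69.596 = 345.811216/69.596 = 4.9688
D: (95 − 60.554)²/60.554 = 1186.526916/60.554 = 19.5945
Sum = 28.321

28.321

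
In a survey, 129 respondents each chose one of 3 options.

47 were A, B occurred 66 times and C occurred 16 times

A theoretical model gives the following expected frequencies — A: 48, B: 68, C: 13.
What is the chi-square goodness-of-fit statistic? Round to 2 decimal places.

0.77

χ² = (47−48)²/48 + (66−68)²/68 + (16−13)²/13
   = 0.021 + 0.059 + 0.692
Sum = 0.77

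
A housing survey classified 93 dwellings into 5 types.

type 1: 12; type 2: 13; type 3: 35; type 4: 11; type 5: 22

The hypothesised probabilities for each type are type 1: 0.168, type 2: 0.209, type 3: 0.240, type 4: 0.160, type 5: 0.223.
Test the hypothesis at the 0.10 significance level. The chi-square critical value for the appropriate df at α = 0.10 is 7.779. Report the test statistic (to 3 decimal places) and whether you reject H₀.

11.264; reject

Expected counts E_i = n·p_i: 93×0.168 = 15.624, 93×0.209 = 19.437, 93×0.240 = 22.32, 93×0.160 = 14.88, 93×0.223 = 20.739.
type 1: (12 − 15.624)²/15.624 = 13.133376/15.624 = 0.8406
type 2: (13 − 19.437)²/19.437 = 41.434969/19.437 = 2.1318
type 3: (35 − 22.32)²/22.32 = 160.7824/22.32 = 7.2035
type 4: (11 − 14.88)²/14.88 = 15.0544/14.88 = 1.0117
type 5: (22 − 20.739)²/20.739 = 1.590121/20.739 = 0.0767
Sum = 11.264
df = 4. Since 11.264 > 7.779, we reject H₀.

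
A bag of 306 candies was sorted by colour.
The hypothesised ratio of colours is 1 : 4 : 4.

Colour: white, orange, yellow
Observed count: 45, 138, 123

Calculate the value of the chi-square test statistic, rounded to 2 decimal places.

Ratio total = 9. Expected counts: 306×1/9 = 34, 306×4/9 = 136, 306×4/9 = 136.
χ² = (45−34)²/34 + (138−136)²/136 + (123−136)²/136
   = 3.559 + 0.029 + 1.243
Sum = 4.83

4.83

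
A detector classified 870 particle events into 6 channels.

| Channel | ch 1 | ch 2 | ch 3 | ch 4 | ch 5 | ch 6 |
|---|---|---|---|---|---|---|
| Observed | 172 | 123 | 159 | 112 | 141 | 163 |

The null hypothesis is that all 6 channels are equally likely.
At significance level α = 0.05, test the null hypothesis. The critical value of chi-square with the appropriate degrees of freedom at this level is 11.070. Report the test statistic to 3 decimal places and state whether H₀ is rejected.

Expected count for each of the 6 categories: 870/6 = 145.
χ² = (172−145)²/145 + (123−145)²/145 + (159−145)²/145 + (112−145)²/145 + (141−145)²/145 + (163−145)²/145
   = 5.0276 + 3.3379 + 1.3517 + 7.5103 + 0.1103 + 2.2345
Sum = 19.572
df = 5. Since 19.572 > 11.070, we reject H₀.

19.572; reject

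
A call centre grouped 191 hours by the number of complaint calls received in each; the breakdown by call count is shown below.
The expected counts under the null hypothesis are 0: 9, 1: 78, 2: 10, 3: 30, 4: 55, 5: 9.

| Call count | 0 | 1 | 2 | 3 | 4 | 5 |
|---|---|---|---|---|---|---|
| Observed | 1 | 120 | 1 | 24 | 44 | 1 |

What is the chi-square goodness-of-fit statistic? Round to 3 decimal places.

48.338

cat         O        E   (O−E)²/E
0           1        9     7.1111
1         120       78    22.6154
2           1       10     8.1000
3          24       30     1.2000
4          44       55     2.2000
5           1        9     7.1111
Sum = 48.338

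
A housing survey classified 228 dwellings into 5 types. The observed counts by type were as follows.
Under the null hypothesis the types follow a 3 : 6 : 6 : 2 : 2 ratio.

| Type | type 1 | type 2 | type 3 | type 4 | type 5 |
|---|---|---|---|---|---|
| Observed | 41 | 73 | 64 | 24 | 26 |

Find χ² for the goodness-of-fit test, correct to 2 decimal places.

Ratio total = 19. Expected counts: 228×3/19 = 36, 228×6/19 = 72, 228×6/19 = 72, 228×2/19 = 24, 228×2/19 = 24.
χ² = (41−36)²/36 + (73−72)²/72 + (64−72)²/72 + (24−24)²/24 + (26−24)²/24
   = 0.694 + 0.014 + 0.889 + 0.000 + 0.167
Sum = 1.76

1.76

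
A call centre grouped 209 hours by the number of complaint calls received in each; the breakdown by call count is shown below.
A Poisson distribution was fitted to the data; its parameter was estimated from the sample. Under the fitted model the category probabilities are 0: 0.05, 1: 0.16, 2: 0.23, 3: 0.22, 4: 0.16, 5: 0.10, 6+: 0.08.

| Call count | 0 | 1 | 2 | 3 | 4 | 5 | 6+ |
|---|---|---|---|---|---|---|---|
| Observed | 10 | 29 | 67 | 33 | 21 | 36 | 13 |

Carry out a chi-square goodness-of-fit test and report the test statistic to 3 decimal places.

Expected counts E_i = n·p_i: 209×0.05 = 10.45, 209×0.16 = 33.44, 209×0.23 = 48.07, 209×0.22 = 45.98, 209×0.16 = 33.44, 209×0.10 = 20.9, 209×0.08 = 16.72.
cat         O        E   (O−E)²/E
0          10    10.45     0.0194
1          29    33.44     0.5895
2          67    48.07     7.4546
3          33    45.98     3.6642
4          21    33.44     4.6278
5          36     20.9    10.9096
6+         13    16.72     0.8277
Sum = 28.093

28.093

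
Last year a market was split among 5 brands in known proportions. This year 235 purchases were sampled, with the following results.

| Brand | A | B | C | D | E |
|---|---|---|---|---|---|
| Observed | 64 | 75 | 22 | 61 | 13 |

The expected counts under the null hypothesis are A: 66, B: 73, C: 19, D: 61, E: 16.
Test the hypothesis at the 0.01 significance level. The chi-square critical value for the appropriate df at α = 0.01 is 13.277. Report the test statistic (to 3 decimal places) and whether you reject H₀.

cat         O        E   (O−E)²/E
A          64       66     0.0606
B          75       73     0.0548
C          22       19     0.4737
D          61       61     0.0000
E          13       16     0.5625
Sum = 1.152
df = 4. Since 1.152 < 13.277, we do not reject H₀.

1.152; do not reject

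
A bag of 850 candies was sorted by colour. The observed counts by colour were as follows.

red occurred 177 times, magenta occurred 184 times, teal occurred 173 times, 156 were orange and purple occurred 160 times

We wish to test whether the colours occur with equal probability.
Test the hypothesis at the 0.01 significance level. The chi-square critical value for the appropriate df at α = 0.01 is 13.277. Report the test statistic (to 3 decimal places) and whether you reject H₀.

3.235; do not reject

Expected count for each of the 5 categories: 850/5 = 170.
cat          O        E   (O−E)²/E
red        177      170     0.2882
magenta    184      170     1.1529
teal       173      170     0.0529
orange     156      170     1.1529
purple     160      170     0.5882
Sum = 3.235
df = 4. Since 3.235 < 13.277, we do not reject H₀.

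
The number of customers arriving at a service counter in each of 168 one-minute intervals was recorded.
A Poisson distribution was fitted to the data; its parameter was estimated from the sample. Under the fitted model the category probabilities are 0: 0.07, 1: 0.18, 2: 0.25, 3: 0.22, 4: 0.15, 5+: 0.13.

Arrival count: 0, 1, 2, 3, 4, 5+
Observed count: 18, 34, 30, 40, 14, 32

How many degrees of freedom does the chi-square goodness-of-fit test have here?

4

There are k = 6 categories and 1 parameter estimated from the data, so df = 6 − 1 − 1 = 4.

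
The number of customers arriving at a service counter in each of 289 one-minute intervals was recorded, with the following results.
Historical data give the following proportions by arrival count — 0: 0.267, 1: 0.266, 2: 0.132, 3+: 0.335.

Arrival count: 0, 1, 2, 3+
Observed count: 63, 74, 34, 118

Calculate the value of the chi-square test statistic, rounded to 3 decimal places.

7.794

Expected counts E_i = n·p_i: 289×0.267 = 77.163, 289×0.266 = 76.874, 289×0.132 = 38.148, 289×0.335 = 96.815.
0: (63 − 77.163)²/77.163 = 200.590569/77.163 = 2.5996
1: (74 − 76.874)²/76.874 = 8.259876/76.874 = 0.1074
2: (34 − 38.148)²/38.148 = 17.205904/38.148 = 0.4510
3+: (118 − 96.815)²/96.815 = 448.804225/96.815 = 4.6357
Sum = 7.794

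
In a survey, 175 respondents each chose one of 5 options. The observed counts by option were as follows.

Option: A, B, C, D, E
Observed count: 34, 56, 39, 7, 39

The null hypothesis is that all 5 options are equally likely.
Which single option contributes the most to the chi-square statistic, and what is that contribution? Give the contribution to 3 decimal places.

D, 22.400

Expected count for each of the 5 categories: 175/5 = 35.
χ² = (34−35)²/35 + (56−35)²/35 + (39−35)²/35 + (7−35)²/35 + (39−35)²/35
   = 0.0286 + 12.6000 + 0.4571 + 22.4000 + 0.4571
The largest term is for D: 22.400.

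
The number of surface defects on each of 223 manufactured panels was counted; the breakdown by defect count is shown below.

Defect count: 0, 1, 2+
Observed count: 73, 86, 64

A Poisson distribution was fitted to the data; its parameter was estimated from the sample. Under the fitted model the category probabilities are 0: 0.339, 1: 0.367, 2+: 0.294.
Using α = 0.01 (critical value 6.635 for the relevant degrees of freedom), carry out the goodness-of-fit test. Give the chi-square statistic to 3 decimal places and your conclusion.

0.338; do not reject

Expected counts E_i = n·p_i: 223×0.339 = 75.597, 223×0.367 = 81.841, 223×0.294 = 65.562.
0: (73 − 75.597)²/75.597 = 6.744409/75.597 = 0.0892
1: (86 − 81.841)²/81.841 = 17.297281/81.841 = 0.2114
2+: (64 − 65.562)²/65.562 = 2.439844/65.562 = 0.0372
Sum = 0.338
df = 1. Since 0.338 < 6.635, we do not reject H₀.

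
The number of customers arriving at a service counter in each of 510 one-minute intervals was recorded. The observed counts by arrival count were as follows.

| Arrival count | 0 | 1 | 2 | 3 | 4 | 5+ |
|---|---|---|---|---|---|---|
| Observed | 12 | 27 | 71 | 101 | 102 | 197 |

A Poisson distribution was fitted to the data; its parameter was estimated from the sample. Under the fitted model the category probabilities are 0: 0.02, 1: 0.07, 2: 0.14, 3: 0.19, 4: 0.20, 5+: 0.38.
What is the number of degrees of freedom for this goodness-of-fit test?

4

There are k = 6 categories and 1 parameter estimated from the data, so df = 6 − 1 − 1 = 4.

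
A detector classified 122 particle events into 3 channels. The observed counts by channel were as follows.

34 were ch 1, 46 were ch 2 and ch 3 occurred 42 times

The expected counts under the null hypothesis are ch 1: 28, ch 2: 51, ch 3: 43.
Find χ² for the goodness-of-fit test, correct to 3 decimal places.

χ² = (34−28)²/28 + (46−51)²/51 + (42−43)²/43
   = 1.2857 + 0.4902 + 0.0233
Sum = 1.799

1.799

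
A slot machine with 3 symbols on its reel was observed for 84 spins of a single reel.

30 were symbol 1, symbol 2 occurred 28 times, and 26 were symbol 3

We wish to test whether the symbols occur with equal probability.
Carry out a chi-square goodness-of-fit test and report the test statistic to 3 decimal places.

0.286

Expected count for each of the 3 categories: 84/3 = 28.
symbol 1: (30 − 28)²/28 = 4/28 = 0.1429
symbol 2: (28 − 28)²/28 = 0/28 = 0.0000
symbol 3: (26 − 28)²/28 = 4/28 = 0.1429
Sum = 0.286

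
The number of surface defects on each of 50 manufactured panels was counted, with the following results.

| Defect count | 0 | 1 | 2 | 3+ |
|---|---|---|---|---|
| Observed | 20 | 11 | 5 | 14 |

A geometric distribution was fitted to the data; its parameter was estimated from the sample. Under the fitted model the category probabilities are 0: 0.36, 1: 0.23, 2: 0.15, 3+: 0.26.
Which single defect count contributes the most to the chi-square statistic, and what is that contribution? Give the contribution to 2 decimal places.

2, 0.83

Expected counts E_i = n·p_i: 50×0.36 = 18, 50×0.23 = 11.5, 50×0.15 = 7.5, 50×0.26 = 13.
cat         O        E   (O−E)²/E
0          20       18      0.222
1          11     11.5      0.022
2           5      7.5      0.833
3+         14       13      0.077
The largest term is for 2: 0.83.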